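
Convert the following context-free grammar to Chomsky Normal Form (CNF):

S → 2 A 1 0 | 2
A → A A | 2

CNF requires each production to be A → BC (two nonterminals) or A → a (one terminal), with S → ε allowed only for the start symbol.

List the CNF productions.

T2 → 2; T1 → 1; T0 → 0; S → 2; A → 2; S → T2 X0; X0 → A X1; X1 → T1 T0; A → A A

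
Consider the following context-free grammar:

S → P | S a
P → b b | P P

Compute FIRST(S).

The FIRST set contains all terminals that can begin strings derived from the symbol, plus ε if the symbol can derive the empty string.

We compute FIRST(S) using the standard algorithm.
FIRST(P) = {b}
FIRST(S) = {b}
Therefore, FIRST(S) = {b}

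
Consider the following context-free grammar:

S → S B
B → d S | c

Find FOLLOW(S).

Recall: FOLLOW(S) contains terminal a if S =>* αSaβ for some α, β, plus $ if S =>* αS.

We compute FOLLOW(S) using the standard algorithm.
FOLLOW(S) starts with {$}.
FIRST(B) = {c, d}
FIRST(S) = {}
FOLLOW(B) = {$, c, d}
FOLLOW(S) = {$, c, d}
Therefore, FOLLOW(S) = {$, c, d}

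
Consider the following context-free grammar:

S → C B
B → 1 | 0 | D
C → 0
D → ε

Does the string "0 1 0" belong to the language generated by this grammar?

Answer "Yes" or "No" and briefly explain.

No - no valid derivation exists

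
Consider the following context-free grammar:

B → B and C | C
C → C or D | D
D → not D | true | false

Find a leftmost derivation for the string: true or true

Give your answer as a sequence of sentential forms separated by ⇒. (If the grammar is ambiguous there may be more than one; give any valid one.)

B ⇒ C ⇒ C or D ⇒ D or D ⇒ true or D ⇒ true or true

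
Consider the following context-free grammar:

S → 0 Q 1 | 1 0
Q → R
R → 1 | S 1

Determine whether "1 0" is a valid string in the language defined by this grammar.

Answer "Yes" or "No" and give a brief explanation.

Yes - a valid derivation exists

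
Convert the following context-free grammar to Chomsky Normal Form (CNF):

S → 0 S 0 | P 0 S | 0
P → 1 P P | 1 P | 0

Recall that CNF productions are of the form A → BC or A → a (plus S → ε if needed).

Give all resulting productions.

T0 → 0; S → 0; T1 → 1; P → 0; S → T0 X0; X0 → S T0; S → P X1; X1 → T0 S; P → T1 X2; X2 → P P; P → T1 P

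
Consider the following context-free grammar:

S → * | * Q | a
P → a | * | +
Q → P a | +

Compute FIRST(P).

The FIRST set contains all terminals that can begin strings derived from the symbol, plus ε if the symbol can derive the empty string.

We compute FIRST(P) using the standard algorithm.
FIRST(P) = {*, +, a}
FIRST(Q) = {*, +, a}
FIRST(S) = {*, a}
Therefore, FIRST(P) = {*, +, a}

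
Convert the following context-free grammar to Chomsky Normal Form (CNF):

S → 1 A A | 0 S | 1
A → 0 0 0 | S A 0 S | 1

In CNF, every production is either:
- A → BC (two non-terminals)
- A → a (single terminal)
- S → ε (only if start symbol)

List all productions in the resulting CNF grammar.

T1 → 1; T0 → 0; S → 1; A → 1; S → T1 X0; X0 → A A; S → T0 S; A → T0 X1; X1 → T0 T0; A → S X2; X2 → A X3; X3 → T0 S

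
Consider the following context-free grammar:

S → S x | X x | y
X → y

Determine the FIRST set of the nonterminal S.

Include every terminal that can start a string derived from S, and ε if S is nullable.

We compute FIRST(S) using the standard algorithm.
FIRST(S) = {y}
FIRST(X) = {y}
Therefore, FIRST(S) = {y}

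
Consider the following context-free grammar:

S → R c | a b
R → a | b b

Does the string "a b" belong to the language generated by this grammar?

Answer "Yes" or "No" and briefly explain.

Yes - a valid derivation exists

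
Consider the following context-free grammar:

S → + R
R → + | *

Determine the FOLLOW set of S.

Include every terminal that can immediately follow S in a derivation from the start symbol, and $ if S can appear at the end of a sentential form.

We compute FOLLOW(S) using the standard algorithm.
FOLLOW(S) starts with {$}.
FIRST(R) = {*, +}
FIRST(S) = {+}
FOLLOW(R) = {$}
FOLLOW(S) = {$}
Therefore, FOLLOW(S) = {$}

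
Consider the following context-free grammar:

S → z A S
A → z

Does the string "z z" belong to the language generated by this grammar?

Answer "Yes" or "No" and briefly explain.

No - no valid derivation exists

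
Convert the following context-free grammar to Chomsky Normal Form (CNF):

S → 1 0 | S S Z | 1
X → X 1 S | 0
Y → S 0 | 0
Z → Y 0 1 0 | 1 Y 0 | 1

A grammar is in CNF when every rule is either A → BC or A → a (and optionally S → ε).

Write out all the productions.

T1 → 1; T0 → 0; S → 1; X → 0; Y → 0; Z → 1; S → T1 T0; S → S X0; X0 → S Z; X → X X1; X1 → T1 S; Y → S T0; Z → Y X2; X2 → T0 X3; X3 → T1 T0; Z → T1 X4; X4 → Y T0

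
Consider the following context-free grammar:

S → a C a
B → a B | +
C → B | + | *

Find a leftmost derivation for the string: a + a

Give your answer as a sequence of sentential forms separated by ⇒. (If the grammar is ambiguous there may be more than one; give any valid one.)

S ⇒ a C a ⇒ a B a ⇒ a + a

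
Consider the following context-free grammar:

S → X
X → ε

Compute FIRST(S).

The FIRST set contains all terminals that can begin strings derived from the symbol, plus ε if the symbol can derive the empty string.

We compute FIRST(S) using the standard algorithm.
FIRST(S) = {ε}
FIRST(X) = {ε}
Therefore, FIRST(S) = {ε}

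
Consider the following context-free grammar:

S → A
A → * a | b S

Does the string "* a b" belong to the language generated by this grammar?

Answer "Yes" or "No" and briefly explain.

No - no valid derivation exists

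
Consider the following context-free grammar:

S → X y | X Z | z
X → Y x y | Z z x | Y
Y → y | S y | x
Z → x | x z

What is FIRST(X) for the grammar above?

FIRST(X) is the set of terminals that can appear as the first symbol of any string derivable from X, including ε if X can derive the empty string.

We compute FIRST(X) using the standard algorithm.
FIRST(S) = {x, y, z}
FIRST(X) = {x, y, z}
FIRST(Y) = {x, y, z}
FIRST(Z) = {x}
Therefore, FIRST(X) = {x, y, z}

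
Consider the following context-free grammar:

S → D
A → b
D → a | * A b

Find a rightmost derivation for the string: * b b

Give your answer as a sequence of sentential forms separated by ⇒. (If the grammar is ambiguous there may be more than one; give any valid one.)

S ⇒ D ⇒ * A b ⇒ * b b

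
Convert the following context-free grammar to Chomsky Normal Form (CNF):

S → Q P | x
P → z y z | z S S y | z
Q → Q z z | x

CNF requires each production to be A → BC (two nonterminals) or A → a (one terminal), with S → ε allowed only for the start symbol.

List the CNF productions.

S → x; TZ → z; TY → y; P → z; Q → x; S → Q P; P → TZ X0; X0 → TY TZ; P → TZ X1; X1 → S X2; X2 → S TY; Q → Q X3; X3 → TZ TZ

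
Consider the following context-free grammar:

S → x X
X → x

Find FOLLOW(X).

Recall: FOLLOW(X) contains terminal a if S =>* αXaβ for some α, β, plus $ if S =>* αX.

We compute FOLLOW(X) using the standard algorithm.
FOLLOW(S) starts with {$}.
FIRST(S) = {x}
FIRST(X) = {x}
FOLLOW(S) = {$}
FOLLOW(X) = {$}
Therefore, FOLLOW(X) = {$}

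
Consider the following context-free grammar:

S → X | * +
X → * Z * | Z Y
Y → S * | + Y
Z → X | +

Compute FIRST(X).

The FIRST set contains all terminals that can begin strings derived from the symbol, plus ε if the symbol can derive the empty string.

We compute FIRST(X) using the standard algorithm.
FIRST(S) = {*, +}
FIRST(X) = {*, +}
FIRST(Y) = {*, +}
FIRST(Z) = {*, +}
Therefore, FIRST(X) = {*, +}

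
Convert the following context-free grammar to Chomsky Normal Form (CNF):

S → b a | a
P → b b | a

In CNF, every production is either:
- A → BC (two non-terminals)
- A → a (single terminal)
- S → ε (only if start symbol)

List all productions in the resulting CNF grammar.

TB → b; TA → a; S → a; P → a; S → TB TA; P → TB TB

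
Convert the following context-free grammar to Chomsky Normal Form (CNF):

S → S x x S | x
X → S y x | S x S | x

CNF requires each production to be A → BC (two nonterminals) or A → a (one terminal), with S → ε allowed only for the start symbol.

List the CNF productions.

TX → x; S → x; TY → y; X → x; S → S X0; X0 → TX X1; X1 → TX S; X → S X2; X2 → TY TX; X → S X3; X3 → TX S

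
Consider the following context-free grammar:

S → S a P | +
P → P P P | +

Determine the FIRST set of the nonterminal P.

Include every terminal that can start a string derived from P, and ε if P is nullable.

We compute FIRST(P) using the standard algorithm.
FIRST(P) = {+}
FIRST(S) = {+}
Therefore, FIRST(P) = {+}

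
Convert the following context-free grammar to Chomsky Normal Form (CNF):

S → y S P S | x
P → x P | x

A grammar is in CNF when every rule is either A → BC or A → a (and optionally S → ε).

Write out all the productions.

TY → y; S → x; TX → x; P → x; S → TY X0; X0 → S X1; X1 → P S; P → TX P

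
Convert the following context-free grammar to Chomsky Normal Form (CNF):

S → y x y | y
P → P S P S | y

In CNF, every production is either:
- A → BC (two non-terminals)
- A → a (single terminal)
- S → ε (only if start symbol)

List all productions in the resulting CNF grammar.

TY → y; TX → x; S → y; P → y; S → TY X0; X0 → TX TY; P → P X1; X1 → S X2; X2 → P S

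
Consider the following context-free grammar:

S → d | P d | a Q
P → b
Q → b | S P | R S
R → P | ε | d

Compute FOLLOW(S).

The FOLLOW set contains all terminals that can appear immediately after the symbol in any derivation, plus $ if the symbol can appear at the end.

We compute FOLLOW(S) using the standard algorithm.
FOLLOW(S) starts with {$}.
FIRST(P) = {b}
FIRST(Q) = {a, b, d}
FIRST(R) = {b, d, ε}
FIRST(S) = {a, b, d}
FOLLOW(P) = {$, a, b, d}
FOLLOW(Q) = {$, b}
FOLLOW(R) = {a, b, d}
FOLLOW(S) = {$, b}
Therefore, FOLLOW(S) = {$, b}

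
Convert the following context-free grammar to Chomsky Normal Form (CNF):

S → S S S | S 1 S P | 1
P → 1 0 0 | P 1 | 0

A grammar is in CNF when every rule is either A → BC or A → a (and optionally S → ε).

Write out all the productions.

T1 → 1; S → 1; T0 → 0; P → 0; S → S X0; X0 → S S; S → S X1; X1 → T1 X2; X2 → S P; P → T1 X3; X3 → T0 T0; P → P T1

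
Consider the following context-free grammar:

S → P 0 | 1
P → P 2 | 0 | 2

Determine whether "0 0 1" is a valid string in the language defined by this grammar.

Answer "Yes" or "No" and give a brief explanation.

No - no valid derivation exists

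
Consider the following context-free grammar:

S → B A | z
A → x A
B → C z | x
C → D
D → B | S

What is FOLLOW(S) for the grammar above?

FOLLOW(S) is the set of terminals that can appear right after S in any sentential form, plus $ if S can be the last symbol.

We compute FOLLOW(S) using the standard algorithm.
FOLLOW(S) starts with {$}.
FIRST(A) = {x}
FIRST(B) = {x, z}
FIRST(C) = {x, z}
FIRST(D) = {x, z}
FIRST(S) = {x, z}
FOLLOW(A) = {$, z}
FOLLOW(B) = {x, z}
FOLLOW(C) = {z}
FOLLOW(D) = {z}
FOLLOW(S) = {$, z}
Therefore, FOLLOW(S) = {$, z}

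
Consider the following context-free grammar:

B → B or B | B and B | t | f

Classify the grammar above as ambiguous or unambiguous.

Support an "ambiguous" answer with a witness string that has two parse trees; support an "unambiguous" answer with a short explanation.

Ambiguous - the string 'f or t and f and t' has two distinct parse trees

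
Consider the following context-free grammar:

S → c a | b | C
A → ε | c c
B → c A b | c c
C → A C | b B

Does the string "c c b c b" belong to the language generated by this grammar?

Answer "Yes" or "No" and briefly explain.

Yes - a valid derivation exists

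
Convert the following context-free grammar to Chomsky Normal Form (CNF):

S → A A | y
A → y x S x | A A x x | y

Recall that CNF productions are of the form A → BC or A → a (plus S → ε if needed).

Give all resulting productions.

S → y; TY → y; TX → x; A → y; S → A A; A → TY X0; X0 → TX X1; X1 → S TX; A → A X2; X2 → A X3; X3 → TX TX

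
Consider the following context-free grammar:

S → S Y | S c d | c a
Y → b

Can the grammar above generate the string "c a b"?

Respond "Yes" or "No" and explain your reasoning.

Yes - a valid derivation exists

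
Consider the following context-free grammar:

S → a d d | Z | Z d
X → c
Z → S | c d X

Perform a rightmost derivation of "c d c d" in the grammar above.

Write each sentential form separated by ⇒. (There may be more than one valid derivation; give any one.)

S ⇒ Z d ⇒ c d X d ⇒ c d c d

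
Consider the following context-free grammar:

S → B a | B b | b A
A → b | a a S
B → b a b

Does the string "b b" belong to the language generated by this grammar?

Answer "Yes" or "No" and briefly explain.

Yes - a valid derivation exists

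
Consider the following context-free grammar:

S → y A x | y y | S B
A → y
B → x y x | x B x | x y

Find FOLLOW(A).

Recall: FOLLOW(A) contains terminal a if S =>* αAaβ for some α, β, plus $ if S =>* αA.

We compute FOLLOW(A) using the standard algorithm.
FOLLOW(S) starts with {$}.
FIRST(A) = {y}
FIRST(B) = {x}
FIRST(S) = {y}
FOLLOW(A) = {x}
FOLLOW(B) = {$, x}
FOLLOW(S) = {$, x}
Therefore, FOLLOW(A) = {x}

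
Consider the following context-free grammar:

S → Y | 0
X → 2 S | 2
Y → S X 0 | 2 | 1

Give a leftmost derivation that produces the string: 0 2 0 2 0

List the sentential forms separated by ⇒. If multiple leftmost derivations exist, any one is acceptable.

S ⇒ Y ⇒ S X 0 ⇒ Y X 0 ⇒ S X 0 X 0 ⇒ 0 X 0 X 0 ⇒ 0 2 0 X 0 ⇒ 0 2 0 2 0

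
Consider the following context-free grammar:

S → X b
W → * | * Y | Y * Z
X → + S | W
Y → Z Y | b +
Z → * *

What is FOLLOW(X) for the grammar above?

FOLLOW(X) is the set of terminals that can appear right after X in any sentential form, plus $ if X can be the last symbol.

We compute FOLLOW(X) using the standard algorithm.
FOLLOW(S) starts with {$}.
FIRST(S) = {*, +, b}
FIRST(W) = {*, b}
FIRST(X) = {*, +, b}
FIRST(Y) = {*, b}
FIRST(Z) = {*}
FOLLOW(S) = {$, b}
FOLLOW(W) = {b}
FOLLOW(X) = {b}
FOLLOW(Y) = {*, b}
FOLLOW(Z) = {*, b}
Therefore, FOLLOW(X) = {b}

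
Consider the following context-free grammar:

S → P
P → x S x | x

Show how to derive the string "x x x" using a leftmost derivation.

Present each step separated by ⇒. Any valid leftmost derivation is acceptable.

S ⇒ P ⇒ x S x ⇒ x P x ⇒ x x x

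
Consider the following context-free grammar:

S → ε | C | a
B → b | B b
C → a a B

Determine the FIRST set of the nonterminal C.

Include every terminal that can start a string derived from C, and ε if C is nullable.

We compute FIRST(C) using the standard algorithm.
FIRST(B) = {b}
FIRST(C) = {a}
FIRST(S) = {a, ε}
Therefore, FIRST(C) = {a}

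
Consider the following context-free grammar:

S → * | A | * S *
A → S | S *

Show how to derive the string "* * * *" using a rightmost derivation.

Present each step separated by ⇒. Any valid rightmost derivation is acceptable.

S ⇒ A ⇒ S * ⇒ * S * * ⇒ * * * *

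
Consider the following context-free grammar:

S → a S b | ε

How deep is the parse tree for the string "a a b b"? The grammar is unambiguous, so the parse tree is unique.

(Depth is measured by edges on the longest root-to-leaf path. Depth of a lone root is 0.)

3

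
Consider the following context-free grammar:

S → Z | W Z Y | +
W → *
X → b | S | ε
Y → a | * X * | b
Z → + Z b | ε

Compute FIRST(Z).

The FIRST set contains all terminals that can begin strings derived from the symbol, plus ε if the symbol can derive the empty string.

We compute FIRST(Z) using the standard algorithm.
FIRST(S) = {*, +, ε}
FIRST(W) = {*}
FIRST(X) = {*, +, b, ε}
FIRST(Y) = {*, a, b}
FIRST(Z) = {+, ε}
Therefore, FIRST(Z) = {+, ε}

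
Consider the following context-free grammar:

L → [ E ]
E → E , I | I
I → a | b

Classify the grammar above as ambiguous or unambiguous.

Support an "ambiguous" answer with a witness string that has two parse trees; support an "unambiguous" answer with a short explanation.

Unambiguous - every string in the language has a unique parse tree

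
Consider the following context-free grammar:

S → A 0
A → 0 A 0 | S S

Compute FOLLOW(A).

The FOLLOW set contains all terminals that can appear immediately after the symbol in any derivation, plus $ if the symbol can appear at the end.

We compute FOLLOW(A) using the standard algorithm.
FOLLOW(S) starts with {$}.
FIRST(A) = {0}
FIRST(S) = {0}
FOLLOW(A) = {0}
FOLLOW(S) = {$, 0}
Therefore, FOLLOW(A) = {0}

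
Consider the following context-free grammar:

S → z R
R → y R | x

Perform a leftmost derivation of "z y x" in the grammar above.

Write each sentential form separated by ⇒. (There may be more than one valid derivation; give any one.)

S ⇒ z R ⇒ z y R ⇒ z y x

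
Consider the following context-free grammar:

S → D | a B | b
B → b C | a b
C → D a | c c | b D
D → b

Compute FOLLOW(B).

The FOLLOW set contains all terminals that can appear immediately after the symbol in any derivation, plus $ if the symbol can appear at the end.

We compute FOLLOW(B) using the standard algorithm.
FOLLOW(S) starts with {$}.
FIRST(B) = {a, b}
FIRST(C) = {b, c}
FIRST(D) = {b}
FIRST(S) = {a, b}
FOLLOW(B) = {$}
FOLLOW(C) = {$}
FOLLOW(D) = {$, a}
FOLLOW(S) = {$}
Therefore, FOLLOW(B) = {$}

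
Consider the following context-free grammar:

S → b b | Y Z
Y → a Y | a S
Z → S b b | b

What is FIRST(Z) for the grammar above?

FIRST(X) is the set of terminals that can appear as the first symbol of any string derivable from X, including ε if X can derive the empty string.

We compute FIRST(Z) using the standard algorithm.
FIRST(S) = {a, b}
FIRST(Y) = {a}
FIRST(Z) = {a, b}
Therefore, FIRST(Z) = {a, b}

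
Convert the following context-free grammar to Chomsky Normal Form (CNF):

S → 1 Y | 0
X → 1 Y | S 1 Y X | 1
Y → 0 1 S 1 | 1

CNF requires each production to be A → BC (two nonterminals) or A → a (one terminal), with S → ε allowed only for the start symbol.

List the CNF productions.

T1 → 1; S → 0; X → 1; T0 → 0; Y → 1; S → T1 Y; X → T1 Y; X → S X0; X0 → T1 X1; X1 → Y X; Y → T0 X2; X2 → T1 X3; X3 → S T1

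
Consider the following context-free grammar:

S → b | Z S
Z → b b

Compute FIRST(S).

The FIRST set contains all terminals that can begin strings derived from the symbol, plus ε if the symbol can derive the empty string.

We compute FIRST(S) using the standard algorithm.
FIRST(S) = {b}
FIRST(Z) = {b}
Therefore, FIRST(S) = {b}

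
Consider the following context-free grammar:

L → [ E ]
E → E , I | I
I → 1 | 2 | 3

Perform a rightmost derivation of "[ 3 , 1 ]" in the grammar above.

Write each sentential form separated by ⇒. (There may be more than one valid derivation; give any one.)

L ⇒ [ E ] ⇒ [ E , I ] ⇒ [ E , 1 ] ⇒ [ I , 1 ] ⇒ [ 3 , 1 ]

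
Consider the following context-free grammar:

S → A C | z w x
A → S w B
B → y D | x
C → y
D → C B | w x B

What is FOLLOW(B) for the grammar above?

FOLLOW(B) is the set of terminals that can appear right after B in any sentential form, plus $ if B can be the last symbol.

We compute FOLLOW(B) using the standard algorithm.
FOLLOW(S) starts with {$}.
FIRST(A) = {z}
FIRST(B) = {x, y}
FIRST(C) = {y}
FIRST(D) = {w, y}
FIRST(S) = {z}
FOLLOW(A) = {y}
FOLLOW(B) = {y}
FOLLOW(C) = {$, w, x, y}
FOLLOW(D) = {y}
FOLLOW(S) = {$, w}
Therefore, FOLLOW(B) = {y}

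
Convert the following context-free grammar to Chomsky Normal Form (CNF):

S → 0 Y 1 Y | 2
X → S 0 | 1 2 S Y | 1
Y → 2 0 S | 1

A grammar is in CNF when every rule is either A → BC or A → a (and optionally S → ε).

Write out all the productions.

T0 → 0; T1 → 1; S → 2; T2 → 2; X → 1; Y → 1; S → T0 X0; X0 → Y X1; X1 → T1 Y; X → S T0; X → T1 X2; X2 → T2 X3; X3 → S Y; Y → T2 X4; X4 → T0 S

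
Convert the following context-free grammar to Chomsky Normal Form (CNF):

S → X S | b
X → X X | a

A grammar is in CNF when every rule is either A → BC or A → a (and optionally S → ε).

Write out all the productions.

S → b; X → a; S → X S; X → X X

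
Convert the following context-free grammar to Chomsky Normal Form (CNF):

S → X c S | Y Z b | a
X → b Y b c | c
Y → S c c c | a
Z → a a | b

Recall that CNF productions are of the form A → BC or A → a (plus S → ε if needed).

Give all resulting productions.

TC → c; TB → b; S → a; X → c; Y → a; TA → a; Z → b; S → X X0; X0 → TC S; S → Y X1; X1 → Z TB; X → TB X2; X2 → Y X3; X3 → TB TC; Y → S X4; X4 → TC X5; X5 → TC TC; Z → TA TA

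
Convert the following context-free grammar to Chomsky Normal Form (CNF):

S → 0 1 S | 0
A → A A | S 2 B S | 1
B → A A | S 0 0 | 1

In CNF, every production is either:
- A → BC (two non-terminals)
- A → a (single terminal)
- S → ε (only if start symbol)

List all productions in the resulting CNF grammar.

T0 → 0; T1 → 1; S → 0; T2 → 2; A → 1; B → 1; S → T0 X0; X0 → T1 S; A → A A; A → S X1; X1 → T2 X2; X2 → B S; B → A A; B → S X3; X3 → T0 T0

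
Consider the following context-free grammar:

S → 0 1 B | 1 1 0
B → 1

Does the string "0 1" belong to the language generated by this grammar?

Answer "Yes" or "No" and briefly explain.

No - no valid derivation exists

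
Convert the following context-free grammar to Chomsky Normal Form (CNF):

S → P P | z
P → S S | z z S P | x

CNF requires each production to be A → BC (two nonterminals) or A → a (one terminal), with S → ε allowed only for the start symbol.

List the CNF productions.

S → z; TZ → z; P → x; S → P P; P → S S; P → TZ X0; X0 → TZ X1; X1 → S P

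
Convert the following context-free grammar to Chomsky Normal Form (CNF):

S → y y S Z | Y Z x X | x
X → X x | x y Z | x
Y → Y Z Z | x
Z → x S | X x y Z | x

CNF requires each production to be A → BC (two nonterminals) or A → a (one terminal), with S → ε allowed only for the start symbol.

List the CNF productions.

TY → y; TX → x; S → x; X → x; Y → x; Z → x; S → TY X0; X0 → TY X1; X1 → S Z; S → Y X2; X2 → Z X3; X3 → TX X; X → X TX; X → TX X4; X4 → TY Z; Y → Y X5; X5 → Z Z; Z → TX S; Z → X X6; X6 → TX X7; X7 → TY Z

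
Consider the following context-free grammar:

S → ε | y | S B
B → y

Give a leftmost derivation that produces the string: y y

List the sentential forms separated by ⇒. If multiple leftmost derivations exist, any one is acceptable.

S ⇒ S B ⇒ y B ⇒ y y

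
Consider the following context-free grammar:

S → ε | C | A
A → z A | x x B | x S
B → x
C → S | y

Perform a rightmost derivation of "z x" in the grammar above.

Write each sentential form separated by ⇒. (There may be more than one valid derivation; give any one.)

S ⇒ A ⇒ z A ⇒ z x S ⇒ z x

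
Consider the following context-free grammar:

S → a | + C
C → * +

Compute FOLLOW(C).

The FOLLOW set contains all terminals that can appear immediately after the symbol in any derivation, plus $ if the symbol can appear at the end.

We compute FOLLOW(C) using the standard algorithm.
FOLLOW(S) starts with {$}.
FIRST(C) = {*}
FIRST(S) = {+, a}
FOLLOW(C) = {$}
FOLLOW(S) = {$}
Therefore, FOLLOW(C) = {$}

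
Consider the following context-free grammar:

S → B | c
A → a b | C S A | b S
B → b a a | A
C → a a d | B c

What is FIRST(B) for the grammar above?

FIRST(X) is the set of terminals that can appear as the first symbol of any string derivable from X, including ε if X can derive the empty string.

We compute FIRST(B) using the standard algorithm.
FIRST(A) = {a, b}
FIRST(B) = {a, b}
FIRST(C) = {a, b}
FIRST(S) = {a, b, c}
Therefore, FIRST(B) = {a, b}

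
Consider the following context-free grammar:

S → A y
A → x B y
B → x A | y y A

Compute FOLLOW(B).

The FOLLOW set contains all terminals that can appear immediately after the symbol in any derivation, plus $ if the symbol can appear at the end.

We compute FOLLOW(B) using the standard algorithm.
FOLLOW(S) starts with {$}.
FIRST(A) = {x}
FIRST(B) = {x, y}
FIRST(S) = {x}
FOLLOW(A) = {y}
FOLLOW(B) = {y}
FOLLOW(S) = {$}
Therefore, FOLLOW(B) = {y}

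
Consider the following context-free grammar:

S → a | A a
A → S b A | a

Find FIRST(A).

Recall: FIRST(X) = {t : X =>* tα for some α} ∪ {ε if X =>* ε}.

We compute FIRST(A) using the standard algorithm.
FIRST(A) = {a}
FIRST(S) = {a}
Therefore, FIRST(A) = {a}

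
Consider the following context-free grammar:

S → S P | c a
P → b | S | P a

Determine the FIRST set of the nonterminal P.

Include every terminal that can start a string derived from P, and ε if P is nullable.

We compute FIRST(P) using the standard algorithm.
FIRST(P) = {b, c}
FIRST(S) = {c}
Therefore, FIRST(P) = {b, c}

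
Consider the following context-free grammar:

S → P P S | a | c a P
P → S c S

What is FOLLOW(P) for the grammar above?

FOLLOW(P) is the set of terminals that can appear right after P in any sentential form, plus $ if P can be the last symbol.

We compute FOLLOW(P) using the standard algorithm.
FOLLOW(S) starts with {$}.
FIRST(P) = {a, c}
FIRST(S) = {a, c}
FOLLOW(P) = {$, a, c}
FOLLOW(S) = {$, a, c}
Therefore, FOLLOW(P) = {$, a, c}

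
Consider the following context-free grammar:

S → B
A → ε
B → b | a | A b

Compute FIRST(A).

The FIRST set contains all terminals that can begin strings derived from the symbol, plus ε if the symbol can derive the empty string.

We compute FIRST(A) using the standard algorithm.
FIRST(A) = {ε}
FIRST(B) = {a, b}
FIRST(S) = {a, b}
Therefore, FIRST(A) = {ε}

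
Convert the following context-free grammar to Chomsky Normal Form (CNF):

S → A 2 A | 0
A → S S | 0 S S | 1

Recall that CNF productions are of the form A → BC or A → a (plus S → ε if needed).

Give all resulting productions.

T2 → 2; S → 0; T0 → 0; A → 1; S → A X0; X0 → T2 A; A → S S; A → T0 X1; X1 → S S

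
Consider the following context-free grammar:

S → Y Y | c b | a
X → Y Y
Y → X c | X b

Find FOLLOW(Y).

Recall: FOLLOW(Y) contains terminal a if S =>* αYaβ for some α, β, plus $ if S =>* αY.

We compute FOLLOW(Y) using the standard algorithm.
FOLLOW(S) starts with {$}.
FIRST(S) = {a, c}
FIRST(X) = {}
FIRST(Y) = {}
FOLLOW(S) = {$}
FOLLOW(X) = {b, c}
FOLLOW(Y) = {$, b, c}
Therefore, FOLLOW(Y) = {$, b, c}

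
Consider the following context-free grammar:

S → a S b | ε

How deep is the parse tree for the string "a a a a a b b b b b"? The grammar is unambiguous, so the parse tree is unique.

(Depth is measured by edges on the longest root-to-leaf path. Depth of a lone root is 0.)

6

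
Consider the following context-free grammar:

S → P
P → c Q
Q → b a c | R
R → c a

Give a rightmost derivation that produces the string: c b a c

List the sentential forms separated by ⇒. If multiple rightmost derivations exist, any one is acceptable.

S ⇒ P ⇒ c Q ⇒ c b a c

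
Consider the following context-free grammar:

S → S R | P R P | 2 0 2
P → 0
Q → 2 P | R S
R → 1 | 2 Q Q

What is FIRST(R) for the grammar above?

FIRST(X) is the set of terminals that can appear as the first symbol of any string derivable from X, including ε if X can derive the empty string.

We compute FIRST(R) using the standard algorithm.
FIRST(P) = {0}
FIRST(Q) = {1, 2}
FIRST(R) = {1, 2}
FIRST(S) = {0, 2}
Therefore, FIRST(R) = {1, 2}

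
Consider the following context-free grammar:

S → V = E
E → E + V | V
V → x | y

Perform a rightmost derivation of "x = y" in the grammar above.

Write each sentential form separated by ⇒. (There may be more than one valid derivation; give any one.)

S ⇒ V = E ⇒ V = V ⇒ V = y ⇒ x = y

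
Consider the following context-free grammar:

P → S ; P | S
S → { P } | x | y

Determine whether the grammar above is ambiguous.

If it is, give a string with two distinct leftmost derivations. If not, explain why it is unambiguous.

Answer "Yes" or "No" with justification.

No - the grammar is unambiguous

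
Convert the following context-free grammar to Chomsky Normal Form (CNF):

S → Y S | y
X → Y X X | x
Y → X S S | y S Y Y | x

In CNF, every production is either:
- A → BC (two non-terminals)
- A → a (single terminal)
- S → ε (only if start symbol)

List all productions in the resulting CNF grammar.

S → y; X → x; TY → y; Y → x; S → Y S; X → Y X0; X0 → X X; Y → X X1; X1 → S S; Y → TY X2; X2 → S X3; X3 → Y Y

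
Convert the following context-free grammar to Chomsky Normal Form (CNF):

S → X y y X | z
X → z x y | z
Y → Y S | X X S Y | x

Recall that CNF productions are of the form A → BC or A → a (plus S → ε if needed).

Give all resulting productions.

TY → y; S → z; TZ → z; TX → x; X → z; Y → x; S → X X0; X0 → TY X1; X1 → TY X; X → TZ X2; X2 → TX TY; Y → Y S; Y → X X3; X3 → X X4; X4 → S Y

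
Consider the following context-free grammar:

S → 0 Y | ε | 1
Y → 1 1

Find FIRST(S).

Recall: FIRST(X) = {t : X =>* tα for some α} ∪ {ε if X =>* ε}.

We compute FIRST(S) using the standard algorithm.
FIRST(S) = {0, 1, ε}
FIRST(Y) = {1}
Therefore, FIRST(S) = {0, 1, ε}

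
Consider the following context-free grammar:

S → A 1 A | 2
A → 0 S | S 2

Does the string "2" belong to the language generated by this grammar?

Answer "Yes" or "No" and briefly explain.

Yes - a valid derivation exists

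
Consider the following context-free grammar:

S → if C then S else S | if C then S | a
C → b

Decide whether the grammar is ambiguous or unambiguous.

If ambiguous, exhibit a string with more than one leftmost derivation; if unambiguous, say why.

Ambiguous - the string 'if b then if b then if b then a else a else a' has two distinct leftmost derivations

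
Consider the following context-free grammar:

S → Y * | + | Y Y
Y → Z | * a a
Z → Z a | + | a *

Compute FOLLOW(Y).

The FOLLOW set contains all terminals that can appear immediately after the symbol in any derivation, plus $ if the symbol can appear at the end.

We compute FOLLOW(Y) using the standard algorithm.
FOLLOW(S) starts with {$}.
FIRST(S) = {*, +, a}
FIRST(Y) = {*, +, a}
FIRST(Z) = {+, a}
FOLLOW(S) = {$}
FOLLOW(Y) = {$, *, +, a}
FOLLOW(Z) = {$, *, +, a}
Therefore, FOLLOW(Y) = {$, *, +, a}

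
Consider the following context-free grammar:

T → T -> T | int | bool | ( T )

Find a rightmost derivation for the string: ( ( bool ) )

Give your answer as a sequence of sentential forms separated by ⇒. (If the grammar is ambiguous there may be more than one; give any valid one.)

T ⇒ ( T ) ⇒ ( ( T ) ) ⇒ ( ( bool ) )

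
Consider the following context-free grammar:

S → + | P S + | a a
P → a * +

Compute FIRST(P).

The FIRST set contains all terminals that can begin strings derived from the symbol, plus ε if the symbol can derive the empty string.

We compute FIRST(P) using the standard algorithm.
FIRST(P) = {a}
FIRST(S) = {+, a}
Therefore, FIRST(P) = {a}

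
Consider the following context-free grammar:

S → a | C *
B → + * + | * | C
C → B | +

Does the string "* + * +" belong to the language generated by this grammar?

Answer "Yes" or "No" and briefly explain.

No - no valid derivation exists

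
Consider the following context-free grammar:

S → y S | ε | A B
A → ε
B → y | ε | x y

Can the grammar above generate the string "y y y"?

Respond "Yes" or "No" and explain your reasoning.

Yes - a valid derivation exists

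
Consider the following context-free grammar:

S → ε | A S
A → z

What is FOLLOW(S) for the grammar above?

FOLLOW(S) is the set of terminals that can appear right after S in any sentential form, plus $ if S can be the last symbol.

We compute FOLLOW(S) using the standard algorithm.
FOLLOW(S) starts with {$}.
FIRST(A) = {z}
FIRST(S) = {z, ε}
FOLLOW(A) = {$, z}
FOLLOW(S) = {$}
Therefore, FOLLOW(S) = {$}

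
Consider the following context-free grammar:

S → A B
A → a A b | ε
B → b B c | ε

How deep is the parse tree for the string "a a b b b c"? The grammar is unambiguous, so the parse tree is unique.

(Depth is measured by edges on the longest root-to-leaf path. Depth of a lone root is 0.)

4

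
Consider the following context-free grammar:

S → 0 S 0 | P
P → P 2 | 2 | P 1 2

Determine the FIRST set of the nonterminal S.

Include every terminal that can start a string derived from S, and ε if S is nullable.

We compute FIRST(S) using the standard algorithm.
FIRST(P) = {2}
FIRST(S) = {0, 2}
Therefore, FIRST(S) = {0, 2}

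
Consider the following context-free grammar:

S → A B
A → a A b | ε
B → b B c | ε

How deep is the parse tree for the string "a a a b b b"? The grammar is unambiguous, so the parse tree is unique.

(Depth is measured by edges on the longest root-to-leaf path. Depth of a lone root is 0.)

5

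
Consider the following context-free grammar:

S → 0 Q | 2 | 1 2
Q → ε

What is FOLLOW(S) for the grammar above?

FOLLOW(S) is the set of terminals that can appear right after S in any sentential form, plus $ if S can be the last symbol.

We compute FOLLOW(S) using the standard algorithm.
FOLLOW(S) starts with {$}.
FIRST(Q) = {ε}
FIRST(S) = {0, 1, 2}
FOLLOW(Q) = {$}
FOLLOW(S) = {$}
Therefore, FOLLOW(S) = {$}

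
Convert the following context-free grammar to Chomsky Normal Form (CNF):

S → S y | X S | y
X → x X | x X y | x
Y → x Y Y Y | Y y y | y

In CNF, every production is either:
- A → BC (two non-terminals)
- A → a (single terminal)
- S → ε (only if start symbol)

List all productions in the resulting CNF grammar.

TY → y; S → y; TX → x; X → x; Y → y; S → S TY; S → X S; X → TX X; X → TX X0; X0 → X TY; Y → TX X1; X1 → Y X2; X2 → Y Y; Y → Y X3; X3 → TY TY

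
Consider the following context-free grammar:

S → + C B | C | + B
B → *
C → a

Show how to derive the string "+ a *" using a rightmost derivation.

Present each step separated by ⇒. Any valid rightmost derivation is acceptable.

S ⇒ + C B ⇒ + C * ⇒ + a *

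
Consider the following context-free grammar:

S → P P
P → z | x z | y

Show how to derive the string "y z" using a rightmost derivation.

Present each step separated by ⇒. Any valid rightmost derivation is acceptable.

S ⇒ P P ⇒ P z ⇒ y z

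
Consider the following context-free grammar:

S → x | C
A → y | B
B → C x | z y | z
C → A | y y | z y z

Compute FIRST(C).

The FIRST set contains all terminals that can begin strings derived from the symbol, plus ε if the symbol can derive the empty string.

We compute FIRST(C) using the standard algorithm.
FIRST(A) = {y, z}
FIRST(B) = {y, z}
FIRST(C) = {y, z}
FIRST(S) = {x, y, z}
Therefore, FIRST(C) = {y, z}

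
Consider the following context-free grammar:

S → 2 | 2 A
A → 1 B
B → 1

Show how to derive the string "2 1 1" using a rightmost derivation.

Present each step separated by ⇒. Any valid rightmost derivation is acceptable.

S ⇒ 2 A ⇒ 2 1 B ⇒ 2 1 1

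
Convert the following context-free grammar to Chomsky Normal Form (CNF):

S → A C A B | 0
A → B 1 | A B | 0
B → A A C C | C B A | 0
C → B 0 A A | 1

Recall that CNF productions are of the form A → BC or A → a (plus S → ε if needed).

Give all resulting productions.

S → 0; T1 → 1; A → 0; B → 0; T0 → 0; C → 1; S → A X0; X0 → C X1; X1 → A B; A → B T1; A → A B; B → A X2; X2 → A X3; X3 → C C; B → C X4; X4 → B A; C → B X5; X5 → T0 X6; X6 → A A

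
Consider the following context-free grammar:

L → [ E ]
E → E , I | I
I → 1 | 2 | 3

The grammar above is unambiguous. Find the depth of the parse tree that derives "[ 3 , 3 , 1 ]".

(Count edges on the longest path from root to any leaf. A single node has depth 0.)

5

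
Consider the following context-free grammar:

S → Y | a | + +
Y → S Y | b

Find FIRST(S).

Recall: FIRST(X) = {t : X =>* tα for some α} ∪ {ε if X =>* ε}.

We compute FIRST(S) using the standard algorithm.
FIRST(S) = {+, a, b}
FIRST(Y) = {+, a, b}
Therefore, FIRST(S) = {+, a, b}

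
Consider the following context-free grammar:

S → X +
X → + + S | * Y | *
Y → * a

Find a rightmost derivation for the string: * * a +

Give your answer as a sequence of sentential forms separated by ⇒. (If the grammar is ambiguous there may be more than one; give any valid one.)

S ⇒ X + ⇒ * Y + ⇒ * * a +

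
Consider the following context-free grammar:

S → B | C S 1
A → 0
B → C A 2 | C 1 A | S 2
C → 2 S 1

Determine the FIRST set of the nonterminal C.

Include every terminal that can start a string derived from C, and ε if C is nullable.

We compute FIRST(C) using the standard algorithm.
FIRST(A) = {0}
FIRST(B) = {2}
FIRST(C) = {2}
FIRST(S) = {2}
Therefore, FIRST(C) = {2}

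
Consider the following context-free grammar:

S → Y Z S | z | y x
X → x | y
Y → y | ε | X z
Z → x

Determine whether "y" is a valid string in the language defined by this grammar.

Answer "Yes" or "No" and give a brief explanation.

No - no valid derivation exists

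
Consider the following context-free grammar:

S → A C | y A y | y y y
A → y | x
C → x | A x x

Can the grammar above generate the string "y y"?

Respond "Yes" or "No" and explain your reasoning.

No - no valid derivation exists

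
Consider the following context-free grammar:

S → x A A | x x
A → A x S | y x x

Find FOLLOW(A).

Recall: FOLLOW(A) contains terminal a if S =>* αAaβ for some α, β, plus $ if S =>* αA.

We compute FOLLOW(A) using the standard algorithm.
FOLLOW(S) starts with {$}.
FIRST(A) = {y}
FIRST(S) = {x}
FOLLOW(A) = {$, x, y}
FOLLOW(S) = {$, x, y}
Therefore, FOLLOW(A) = {$, x, y}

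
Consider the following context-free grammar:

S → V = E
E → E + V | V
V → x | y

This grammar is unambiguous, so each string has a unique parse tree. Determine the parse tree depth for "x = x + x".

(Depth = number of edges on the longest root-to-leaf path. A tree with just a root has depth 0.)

4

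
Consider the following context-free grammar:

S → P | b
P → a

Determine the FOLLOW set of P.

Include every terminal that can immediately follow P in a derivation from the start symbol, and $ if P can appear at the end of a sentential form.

We compute FOLLOW(P) using the standard algorithm.
FOLLOW(S) starts with {$}.
FIRST(P) = {a}
FIRST(S) = {a, b}
FOLLOW(P) = {$}
FOLLOW(S) = {$}
Therefore, FOLLOW(P) = {$}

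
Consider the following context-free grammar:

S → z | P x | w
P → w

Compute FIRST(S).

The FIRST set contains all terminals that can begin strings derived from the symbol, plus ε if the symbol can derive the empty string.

We compute FIRST(S) using the standard algorithm.
FIRST(P) = {w}
FIRST(S) = {w, z}
Therefore, FIRST(S) = {w, z}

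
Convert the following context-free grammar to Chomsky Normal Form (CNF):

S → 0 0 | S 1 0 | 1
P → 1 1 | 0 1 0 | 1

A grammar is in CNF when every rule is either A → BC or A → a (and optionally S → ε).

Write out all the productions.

T0 → 0; T1 → 1; S → 1; P → 1; S → T0 T0; S → S X0; X0 → T1 T0; P → T1 T1; P → T0 X1; X1 → T1 T0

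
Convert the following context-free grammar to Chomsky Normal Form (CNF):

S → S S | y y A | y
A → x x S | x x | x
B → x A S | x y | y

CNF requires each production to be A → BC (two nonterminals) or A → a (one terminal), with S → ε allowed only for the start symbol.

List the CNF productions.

TY → y; S → y; TX → x; A → x; B → y; S → S S; S → TY X0; X0 → TY A; A → TX X1; X1 → TX S; A → TX TX; B → TX X2; X2 → A S; B → TX TY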